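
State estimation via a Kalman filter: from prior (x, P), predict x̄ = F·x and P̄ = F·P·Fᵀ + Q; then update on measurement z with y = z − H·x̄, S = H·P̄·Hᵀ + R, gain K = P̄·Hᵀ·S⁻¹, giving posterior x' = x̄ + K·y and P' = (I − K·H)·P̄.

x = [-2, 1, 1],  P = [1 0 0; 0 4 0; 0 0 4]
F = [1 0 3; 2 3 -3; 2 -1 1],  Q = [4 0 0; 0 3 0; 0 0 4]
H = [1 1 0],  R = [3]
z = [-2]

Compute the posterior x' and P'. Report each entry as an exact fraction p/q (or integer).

x' = [62/55, -35/11, -226/55]
P' = [2206/55 -437/11 812/55; -437/11 464/11 -166/11; 812/55 -166/11 844/55]

x̄ = F·x = [1, -4, -4]
P̄ = F·P·Fᵀ + Q = [41 -34 14; -34 79 -20; 14 -20 16]
y = z − H·x̄ = [1]
S = H·P̄·Hᵀ + R = [55]
K = P̄·Hᵀ·S⁻¹ = [7/55; 9/11; -6/55]
x' = x̄ + K·y = [62/55, -35/11, -226/55]
P' = (I − K·H)·P̄ = [2206/55 -437/11 812/55; -437/11 464/11 -166/11; 812/55 -166/11 844/55]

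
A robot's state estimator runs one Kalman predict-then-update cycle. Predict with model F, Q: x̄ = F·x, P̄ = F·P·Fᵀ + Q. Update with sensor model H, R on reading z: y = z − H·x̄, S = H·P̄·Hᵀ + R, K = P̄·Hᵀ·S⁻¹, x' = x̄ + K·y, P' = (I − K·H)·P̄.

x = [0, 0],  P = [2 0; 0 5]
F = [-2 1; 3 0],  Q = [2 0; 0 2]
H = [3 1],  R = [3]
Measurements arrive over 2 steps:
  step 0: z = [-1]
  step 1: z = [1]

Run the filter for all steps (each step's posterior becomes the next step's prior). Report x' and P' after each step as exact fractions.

step 0: x' = [-33/86, 8/43], P' = [201/86 -252/43; -252/43 732/43]
step 1: x' = [3454/5207, -25592/26035], P' = [6022/5207 -11676/5207; -11676/5207 156621/26035]

step 0: x̄ = F·x = [0, 0]
step 0: P̄ = F·P·Fᵀ + Q = [15 -12; -12 20]
step 0: y = z − H·x̄ = [-1]
step 0: S = H·P̄·Hᵀ + R = [86]
step 0: K = P̄·Hᵀ·S⁻¹ = [33/86; -8/43]
step 0: x' = x̄ + K·y = [-33/86, 8/43]
step 0: P' = (I − K·H)·P̄ = [201/86 -252/43; -252/43 732/43]
step 1: x̄ = F·x = [41/43, -99/86]
step 1: P̄ = F·P·Fᵀ + Q = [2228/43 -1359/43; -1359/43 1981/86]
step 1: y = z − H·x̄ = [-61/86]
step 1: S = H·P̄·Hᵀ + R = [26035/86]
step 1: K = P̄·Hᵀ·S⁻¹ = [2130/5207; -6173/26035]
step 1: x' = x̄ + K·y = [3454/5207, -25592/26035]
step 1: P' = (I − K·H)·P̄ = [6022/5207 -11676/5207; -11676/5207 156621/26035]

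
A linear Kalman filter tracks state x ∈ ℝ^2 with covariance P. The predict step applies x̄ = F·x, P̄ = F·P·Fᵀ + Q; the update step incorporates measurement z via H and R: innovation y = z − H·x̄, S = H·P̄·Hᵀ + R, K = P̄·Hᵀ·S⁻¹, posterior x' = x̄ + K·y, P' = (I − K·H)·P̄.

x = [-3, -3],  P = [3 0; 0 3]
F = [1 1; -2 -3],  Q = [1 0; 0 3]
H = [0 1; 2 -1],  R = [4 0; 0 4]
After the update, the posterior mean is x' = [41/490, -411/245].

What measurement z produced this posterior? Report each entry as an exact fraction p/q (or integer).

z = [-3, 2]

x̄ = F·x = [-6, 15]
P̄ = F·P·Fᵀ + Q = [7 -15; -15 42]
S = H·P̄·Hᵀ + R = [46 -72; -72 134]
K = P̄·Hᵀ·S⁻¹ = [39/490 127/490; 111/245 -72/245]
x' − x̄ = [2981/490, -4086/245] = K·y
y = (KᵀK)⁻¹·Kᵀ·(x' − x̄) = [-18, 29]
z = y + H·x̄ = [-18, 29] + [15, -27] = [-3, 2]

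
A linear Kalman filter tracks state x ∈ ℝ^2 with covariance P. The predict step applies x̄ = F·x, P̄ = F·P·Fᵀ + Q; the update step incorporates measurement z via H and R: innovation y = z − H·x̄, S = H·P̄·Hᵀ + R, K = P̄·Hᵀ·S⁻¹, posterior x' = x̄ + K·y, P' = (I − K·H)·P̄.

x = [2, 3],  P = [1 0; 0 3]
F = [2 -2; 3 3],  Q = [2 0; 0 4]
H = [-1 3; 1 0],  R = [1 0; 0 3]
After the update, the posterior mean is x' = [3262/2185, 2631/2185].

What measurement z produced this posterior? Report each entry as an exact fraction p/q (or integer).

x̄ = F·x = [-2, 15]
P̄ = F·P·Fᵀ + Q = [18 -12; -12 40]
S = H·P̄·Hᵀ + R = [451 -54; -54 21]
K = P̄·Hᵀ·S⁻¹ = [-54/2185 1734/2185; 708/2185 572/2185]
x' − x̄ = [7632/2185, -30144/2185] = K·y
y = (KᵀK)⁻¹·Kᵀ·(x' − x̄) = [-45, 3]
z = y + H·x̄ = [-45, 3] + [47, -2] = [2, 1]

z = [2, 1]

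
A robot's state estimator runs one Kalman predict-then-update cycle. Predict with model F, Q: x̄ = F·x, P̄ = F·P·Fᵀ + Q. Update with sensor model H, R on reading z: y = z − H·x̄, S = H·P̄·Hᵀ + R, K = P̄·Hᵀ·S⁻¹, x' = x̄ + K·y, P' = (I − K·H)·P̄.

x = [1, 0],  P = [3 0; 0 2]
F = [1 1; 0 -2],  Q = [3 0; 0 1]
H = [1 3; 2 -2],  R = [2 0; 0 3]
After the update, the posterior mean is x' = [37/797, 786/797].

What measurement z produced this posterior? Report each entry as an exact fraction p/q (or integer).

z = [3, -2]

x̄ = F·x = [1, 0]
P̄ = F·P·Fᵀ + Q = [8 -4; -4 9]
S = H·P̄·Hᵀ + R = [67 -54; -54 103]
K = P̄·Hᵀ·S⁻¹ = [884/3985 1392/3985; 193/797 -100/797]
x' − x̄ = [-760/797, 786/797] = K·y
y = (KᵀK)⁻¹·Kᵀ·(x' − x̄) = [2, -4]
z = y + H·x̄ = [2, -4] + [1, 2] = [3, -2]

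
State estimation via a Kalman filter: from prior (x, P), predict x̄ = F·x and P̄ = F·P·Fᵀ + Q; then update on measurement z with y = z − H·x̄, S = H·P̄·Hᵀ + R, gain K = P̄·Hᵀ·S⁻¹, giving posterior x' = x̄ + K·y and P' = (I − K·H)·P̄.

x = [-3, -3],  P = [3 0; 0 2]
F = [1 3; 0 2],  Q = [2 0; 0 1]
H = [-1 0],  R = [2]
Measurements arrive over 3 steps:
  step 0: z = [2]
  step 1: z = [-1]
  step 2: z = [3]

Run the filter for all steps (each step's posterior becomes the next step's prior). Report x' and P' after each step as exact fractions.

step 0: x̄ = F·x = [-12, -6]
step 0: P̄ = F·P·Fᵀ + Q = [23 12; 12 9]
step 0: y = z − H·x̄ = [-10]
step 0: S = H·P̄·Hᵀ + R = [25]
step 0: K = P̄·Hᵀ·S⁻¹ = [-23/25; -12/25]
step 0: x' = x̄ + K·y = [-14/5, -6/5]
step 0: P' = (I − K·H)·P̄ = [46/25 24/25; 24/25 81/25]
step 1: x̄ = F·x = [-32/5, -12/5]
step 1: P̄ = F·P·Fᵀ + Q = [969/25 534/25; 534/25 349/25]
step 1: y = z − H·x̄ = [-37/5]
step 1: S = H·P̄·Hᵀ + R = [1019/25]
step 1: K = P̄·Hᵀ·S⁻¹ = [-969/1019; -534/1019]
step 1: x' = x̄ + K·y = [649/1019, 1506/1019]
step 1: P' = (I − K·H)·P̄ = [1938/1019 1068/1019; 1068/1019 2819/1019]
step 2: x̄ = F·x = [5167/1019, 3012/1019]
step 2: P̄ = F·P·Fᵀ + Q = [35755/1019 19050/1019; 19050/1019 12295/1019]
step 2: y = z − H·x̄ = [8224/1019]
step 2: S = H·P̄·Hᵀ + R = [37793/1019]
step 2: K = P̄·Hᵀ·S⁻¹ = [-35755/37793; -19050/37793]
step 2: x' = x̄ + K·y = [-96931/37793, -42036/37793]
step 2: P' = (I − K·H)·P̄ = [71510/37793 38100/37793; 38100/37793 99865/37793]

step 0: x' = [-14/5, -6/5], P' = [46/25 24/25; 24/25 81/25]
step 1: x' = [649/1019, 1506/1019], P' = [1938/1019 1068/1019; 1068/1019 2819/1019]
step 2: x' = [-96931/37793, -42036/37793], P' = [71510/37793 38100/37793; 38100/37793 99865/37793]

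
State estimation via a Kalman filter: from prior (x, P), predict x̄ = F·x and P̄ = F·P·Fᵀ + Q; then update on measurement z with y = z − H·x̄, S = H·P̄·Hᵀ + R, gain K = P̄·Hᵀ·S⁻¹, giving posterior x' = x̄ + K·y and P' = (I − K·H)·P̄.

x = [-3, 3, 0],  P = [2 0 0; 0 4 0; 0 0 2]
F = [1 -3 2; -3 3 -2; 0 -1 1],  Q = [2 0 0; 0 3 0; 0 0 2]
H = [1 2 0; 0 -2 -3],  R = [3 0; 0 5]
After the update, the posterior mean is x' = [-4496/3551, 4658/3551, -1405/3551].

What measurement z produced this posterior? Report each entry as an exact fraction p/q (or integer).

z = [1, -1]

x̄ = F·x = [-12, 18, -3]
P̄ = F·P·Fᵀ + Q = [48 -50 16; -50 65 -16; 16 -16 8]
S = H·P̄·Hᵀ + R = [111 -112; -112 145]
K = P̄·Hᵀ·S⁻¹ = [-1716/3551 -52/3551; 2416/3551 -142/3551; -1424/3551 -904/3551]
x' − x̄ = [38116/3551, -59260/3551, 9248/3551] = K·y
y = (KᵀK)⁻¹·Kᵀ·(x' − x̄) = [-23, 26]
z = y + H·x̄ = [-23, 26] + [24, -27] = [1, -1]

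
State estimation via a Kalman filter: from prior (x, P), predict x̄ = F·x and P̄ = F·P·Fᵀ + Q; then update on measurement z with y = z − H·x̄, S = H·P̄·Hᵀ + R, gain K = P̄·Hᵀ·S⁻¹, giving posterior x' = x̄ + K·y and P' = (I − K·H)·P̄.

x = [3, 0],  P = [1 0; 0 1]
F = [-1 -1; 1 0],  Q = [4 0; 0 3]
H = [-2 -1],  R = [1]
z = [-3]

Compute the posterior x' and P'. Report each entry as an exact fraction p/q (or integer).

x̄ = F·x = [-3, 3]
P̄ = F·P·Fᵀ + Q = [6 -1; -1 4]
y = z − H·x̄ = [-6]
S = H·P̄·Hᵀ + R = [25]
K = P̄·Hᵀ·S⁻¹ = [-11/25; -2/25]
x' = x̄ + K·y = [-9/25, 87/25]
P' = (I − K·H)·P̄ = [29/25 -47/25; -47/25 96/25]

x' = [-9/25, 87/25]
P' = [29/25 -47/25; -47/25 96/25]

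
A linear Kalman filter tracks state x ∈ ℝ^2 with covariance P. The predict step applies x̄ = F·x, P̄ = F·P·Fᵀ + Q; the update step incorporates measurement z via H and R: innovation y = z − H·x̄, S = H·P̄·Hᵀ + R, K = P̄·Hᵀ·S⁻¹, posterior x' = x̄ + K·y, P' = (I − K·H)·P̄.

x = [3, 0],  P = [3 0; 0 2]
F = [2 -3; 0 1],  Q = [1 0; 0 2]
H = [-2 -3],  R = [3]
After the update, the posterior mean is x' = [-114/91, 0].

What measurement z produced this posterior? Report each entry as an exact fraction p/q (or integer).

z = [3]

x̄ = F·x = [6, 0]
P̄ = F·P·Fᵀ + Q = [31 -6; -6 4]
S = H·P̄·Hᵀ + R = [91]
K = P̄·Hᵀ·S⁻¹ = [-44/91; 0]
x' − x̄ = [-660/91, 0] = K·y
y = (KᵀK)⁻¹·Kᵀ·(x' − x̄) = [15]
z = y + H·x̄ = [15] + [-12] = [3]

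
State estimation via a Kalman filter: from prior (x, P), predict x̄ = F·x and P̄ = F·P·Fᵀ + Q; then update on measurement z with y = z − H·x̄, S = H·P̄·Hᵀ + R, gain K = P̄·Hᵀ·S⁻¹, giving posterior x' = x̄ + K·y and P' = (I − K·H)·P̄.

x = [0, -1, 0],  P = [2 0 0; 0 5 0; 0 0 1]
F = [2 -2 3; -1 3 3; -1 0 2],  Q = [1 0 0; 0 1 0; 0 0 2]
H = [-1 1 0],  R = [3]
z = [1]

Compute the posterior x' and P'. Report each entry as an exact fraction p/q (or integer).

x̄ = F·x = [2, -3, 0]
P̄ = F·P·Fᵀ + Q = [38 -25 2; -25 57 8; 2 8 8]
y = z − H·x̄ = [6]
S = H·P̄·Hᵀ + R = [148]
K = P̄·Hᵀ·S⁻¹ = [-63/148; 41/74; 3/74]
x' = x̄ + K·y = [-41/74, 12/37, 9/37]
P' = (I − K·H)·P̄ = [1655/148 733/74 337/74; 733/74 428/37 173/37; 337/74 173/37 287/37]

x' = [-41/74, 12/37, 9/37]
P' = [1655/148 733/74 337/74; 733/74 428/37 173/37; 337/74 173/37 287/37]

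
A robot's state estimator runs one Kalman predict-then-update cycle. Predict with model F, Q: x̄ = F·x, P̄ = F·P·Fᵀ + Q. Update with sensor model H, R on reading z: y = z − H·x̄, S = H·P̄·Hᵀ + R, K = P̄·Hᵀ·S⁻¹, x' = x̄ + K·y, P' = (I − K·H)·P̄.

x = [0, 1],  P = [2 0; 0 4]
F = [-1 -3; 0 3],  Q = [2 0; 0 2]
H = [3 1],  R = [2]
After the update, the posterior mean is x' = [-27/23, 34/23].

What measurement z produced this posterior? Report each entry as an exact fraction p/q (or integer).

x̄ = F·x = [-3, 3]
P̄ = F·P·Fᵀ + Q = [40 -36; -36 38]
S = H·P̄·Hᵀ + R = [184]
K = P̄·Hᵀ·S⁻¹ = [21/46; -35/92]
x' − x̄ = [42/23, -35/23] = K·y
y = (KᵀK)⁻¹·Kᵀ·(x' − x̄) = [4]
z = y + H·x̄ = [4] + [-6] = [-2]

z = [-2]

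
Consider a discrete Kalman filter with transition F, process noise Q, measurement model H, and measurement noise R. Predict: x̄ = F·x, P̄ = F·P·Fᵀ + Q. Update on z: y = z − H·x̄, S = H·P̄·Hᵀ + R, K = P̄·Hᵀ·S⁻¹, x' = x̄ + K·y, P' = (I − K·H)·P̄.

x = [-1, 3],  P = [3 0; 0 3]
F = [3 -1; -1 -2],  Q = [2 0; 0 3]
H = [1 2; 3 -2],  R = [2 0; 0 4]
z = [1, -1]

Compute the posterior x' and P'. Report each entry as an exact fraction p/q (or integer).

x' = [-953/9364, 6959/18728]
P' = [1733/4682 561/9364; 561/9364 6309/18728]

x̄ = F·x = [-6, -5]
P̄ = F·P·Fᵀ + Q = [32 -3; -3 18]
y = z − H·x̄ = [17, 7]
S = H·P̄·Hᵀ + R = [94 12; 12 400]
K = P̄·Hᵀ·S⁻¹ = [1147/4682 2319/9364; 3435/9364 -2313/18728]
x' = x̄ + K·y = [-953/9364, 6959/18728]
P' = (I − K·H)·P̄ = [1733/4682 561/9364; 561/9364 6309/18728]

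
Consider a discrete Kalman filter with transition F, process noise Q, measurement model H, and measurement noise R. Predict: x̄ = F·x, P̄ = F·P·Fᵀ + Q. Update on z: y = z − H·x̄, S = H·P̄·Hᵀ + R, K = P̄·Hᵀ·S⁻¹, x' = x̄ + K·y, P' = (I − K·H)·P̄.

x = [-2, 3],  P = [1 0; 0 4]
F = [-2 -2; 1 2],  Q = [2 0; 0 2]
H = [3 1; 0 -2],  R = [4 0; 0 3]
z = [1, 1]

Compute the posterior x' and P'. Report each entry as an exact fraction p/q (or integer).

x' = [2134/4027, -803/4027]
P' = [2050/4027 -1062/4027; -1062/4027 2766/4027]

x̄ = F·x = [-2, 4]
P̄ = F·P·Fᵀ + Q = [22 -18; -18 19]
y = z − H·x̄ = [3, 9]
S = H·P̄·Hᵀ + R = [113 70; 70 79]
K = P̄·Hᵀ·S⁻¹ = [1272/4027 708/4027; -105/4027 -1844/4027]
x' = x̄ + K·y = [2134/4027, -803/4027]
P' = (I − K·H)·P̄ = [2050/4027 -1062/4027; -1062/4027 2766/4027]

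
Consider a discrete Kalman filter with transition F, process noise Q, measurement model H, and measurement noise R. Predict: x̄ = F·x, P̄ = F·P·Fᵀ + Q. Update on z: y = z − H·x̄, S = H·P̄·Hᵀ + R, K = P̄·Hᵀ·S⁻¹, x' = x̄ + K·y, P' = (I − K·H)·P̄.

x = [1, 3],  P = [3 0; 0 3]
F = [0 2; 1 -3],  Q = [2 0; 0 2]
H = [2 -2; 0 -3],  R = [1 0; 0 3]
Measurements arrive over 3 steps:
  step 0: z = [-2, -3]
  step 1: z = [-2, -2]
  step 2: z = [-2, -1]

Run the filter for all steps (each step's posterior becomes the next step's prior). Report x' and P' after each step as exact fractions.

step 0: x̄ = F·x = [6, -8]
step 0: P̄ = F·P·Fᵀ + Q = [14 -18; -18 32]
step 0: y = z − H·x̄ = [-30, -27]
step 0: S = H·P̄·Hᵀ + R = [329 300; 300 291]
step 0: K = P̄·Hᵀ·S⁻¹ = [808/1913 -478/1913; -100/1913 -528/1913]
step 0: x' = x̄ + K·y = [144/1913, 1952/1913]
step 0: P' = (I − K·H)·P̄ = [882/1913 478/1913; 478/1913 528/1913]
step 1: x̄ = F·x = [3904/1913, -5712/1913]
step 1: P̄ = F·P·Fᵀ + Q = [5938/1913 -2212/1913; -2212/1913 6592/1913]
step 1: y = z − H·x̄ = [-23058/1913, -20962/1913]
step 1: S = H·P̄·Hᵀ + R = [69729/1913 52824/1913; 52824/1913 65067/1913]
step 1: K = P̄·Hᵀ·S⁻¹ = [123724/304353 -69404/304353; -17608/304353 -78208/304353]
step 1: x' = x̄ + K·y = [-109664/304353, 160448/304353]
step 1: P' = (I − K·H)·P̄ = [131266/304353 69404/304353; 69404/304353 78208/304353]
step 2: x̄ = F·x = [320896/304353, -591008/304353]
step 2: P̄ = F·P·Fᵀ + Q = [921538/304353 -330440/304353; -330440/304353 1027420/304353]
step 2: y = z − H·x̄ = [-115834/14493, -692459/101451]
step 2: S = H·P̄·Hᵀ + R = [170535/4831 129320/4831; 129320/4831 1128871/33817]
step 2: K = P̄·Hᵀ·S⁻¹ = [372876/918655 -125624/551193; -181048/3123427 -2407180/9370281]
step 2: x' = x̄ + K·y = [-1747504/2755965, 2575676/9370281]
step 2: P' = (I − K·H)·P̄ = [1187434/2755965 125624/551193; 125624/551193 2407180/9370281]

step 0: x' = [144/1913, 1952/1913], P' = [882/1913 478/1913; 478/1913 528/1913]
step 1: x' = [-109664/304353, 160448/304353], P' = [131266/304353 69404/304353; 69404/304353 78208/304353]
step 2: x' = [-1747504/2755965, 2575676/9370281], P' = [1187434/2755965 125624/551193; 125624/551193 2407180/9370281]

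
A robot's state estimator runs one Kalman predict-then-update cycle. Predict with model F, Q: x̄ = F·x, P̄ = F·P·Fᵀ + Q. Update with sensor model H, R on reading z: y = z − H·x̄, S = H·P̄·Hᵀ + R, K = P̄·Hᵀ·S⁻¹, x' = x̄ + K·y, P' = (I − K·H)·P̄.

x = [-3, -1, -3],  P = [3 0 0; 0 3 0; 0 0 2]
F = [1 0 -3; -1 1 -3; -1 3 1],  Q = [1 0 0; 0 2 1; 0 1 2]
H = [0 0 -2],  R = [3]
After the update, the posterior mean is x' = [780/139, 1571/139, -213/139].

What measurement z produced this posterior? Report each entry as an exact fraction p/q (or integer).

z = [3]

x̄ = F·x = [6, 11, -3]
P̄ = F·P·Fᵀ + Q = [22 15 -9; 15 26 7; -9 7 34]
S = H·P̄·Hᵀ + R = [139]
K = P̄·Hᵀ·S⁻¹ = [18/139; -14/139; -68/139]
x' − x̄ = [-54/139, 42/139, 204/139] = K·y
y = (KᵀK)⁻¹·Kᵀ·(x' − x̄) = [-3]
z = y + H·x̄ = [-3] + [6] = [3]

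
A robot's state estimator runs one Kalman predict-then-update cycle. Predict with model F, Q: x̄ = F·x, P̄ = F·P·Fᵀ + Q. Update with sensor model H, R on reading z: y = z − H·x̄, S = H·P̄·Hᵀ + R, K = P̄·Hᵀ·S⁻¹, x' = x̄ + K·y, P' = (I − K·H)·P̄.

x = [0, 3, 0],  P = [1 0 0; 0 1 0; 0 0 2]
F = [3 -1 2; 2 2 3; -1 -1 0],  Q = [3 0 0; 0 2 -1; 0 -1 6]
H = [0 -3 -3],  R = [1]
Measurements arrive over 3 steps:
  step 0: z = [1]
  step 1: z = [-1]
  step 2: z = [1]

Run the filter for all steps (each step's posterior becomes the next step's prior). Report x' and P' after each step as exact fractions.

step 0: x' = [-225/47, 144/47, -159/47], P' = [3171/235 862/235 -848/235; 862/235 1819/235 -1796/235; -848/235 -1796/235 1799/235]
step 1: x' = [-226377/38147, -185898/38147, 394359/76294], P' = [1806439/38147 1257794/38147 -1251454/38147; 1257794/38147 1210927/38147 -1207898/38147; -1251454/38147 -1207898/38147 2418189/76294]
step 2: x' = [-43387209/6810527, -38914284/6810527, 36720900/6810527], P' = [3231949191/34052635 595775058/6810527 -2976034392/34052635; 595775058/6810527 636672259/6810527 -636731564/6810527; -2976034392/34052635 -636731564/6810527 3187729494/34052635]

step 0: x̄ = F·x = [-3, 6, -3]
step 0: P̄ = F·P·Fᵀ + Q = [21 16 -2; 16 28 -5; -2 -5 8]
step 0: y = z − H·x̄ = [10]
step 0: S = H·P̄·Hᵀ + R = [235]
step 0: K = P̄·Hᵀ·S⁻¹ = [-42/235; -69/235; -9/235]
step 0: x' = x̄ + K·y = [-225/47, 144/47, -159/47]
step 0: P' = (I − K·H)·P̄ = [3171/235 862/235 -848/235; 862/235 1819/235 -1796/235; -848/235 -1796/235 1799/235]
step 1: x̄ = F·x = [-1137/47, -639/47, 81/47]
step 1: P̄ = F·P·Fᵀ + Q = [6019/47 3362/47 -826/47; 3362/47 11789/235 -5731/235; -826/47 -5731/235 8124/235]
step 1: y = z − H·x̄ = [-1721/47]
step 1: S = H·P̄·Hᵀ + R = [76294/235]
step 1: K = P̄·Hᵀ·S⁻¹ = [-19020/38147; -9087/38147; -7179/76294]
step 1: x' = x̄ + K·y = [-226377/38147, -185898/38147, 394359/76294]
step 1: P' = (I − K·H)·P̄ = [1806439/38147 1257794/38147 -1251454/38147; 1257794/38147 1210927/38147 -1207898/38147; -1251454/38147 -1207898/38147 2418189/76294]
step 2: x̄ = F·x = [-98874/38147, -466023/76294, 412275/38147]
step 2: P̄ = F·P·Fᵀ + Q = [4687077/38147 3225723/38147 -1805274/38147; 3225723/38147 7155473/76294 -3725999/38147; -1805274/38147 -3725999/38147 5761836/38147]
step 2: y = z − H·x̄ = [1151875/76294]
step 2: S = H·P̄·Hᵀ + R = [34052635/76294]
step 2: K = P̄·Hᵀ·S⁻¹ = [-8522694/34052635; 177915/6810527; -12215022/34052635]
step 2: x' = x̄ + K·y = [-43387209/6810527, -38914284/6810527, 36720900/6810527]
step 2: P' = (I − K·H)·P̄ = [3231949191/34052635 595775058/6810527 -2976034392/34052635; 595775058/6810527 636672259/6810527 -636731564/6810527; -2976034392/34052635 -636731564/6810527 3187729494/34052635]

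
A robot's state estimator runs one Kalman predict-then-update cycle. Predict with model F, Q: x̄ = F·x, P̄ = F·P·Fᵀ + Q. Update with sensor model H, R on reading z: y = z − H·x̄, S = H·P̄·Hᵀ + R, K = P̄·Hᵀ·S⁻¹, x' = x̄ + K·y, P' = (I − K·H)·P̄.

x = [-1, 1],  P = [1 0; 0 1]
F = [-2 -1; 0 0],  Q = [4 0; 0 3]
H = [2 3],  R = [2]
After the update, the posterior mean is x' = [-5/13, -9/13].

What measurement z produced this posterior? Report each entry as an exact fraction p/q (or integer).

x̄ = F·x = [1, 0]
P̄ = F·P·Fᵀ + Q = [9 0; 0 3]
S = H·P̄·Hᵀ + R = [65]
K = P̄·Hᵀ·S⁻¹ = [18/65; 9/65]
x' − x̄ = [-18/13, -9/13] = K·y
y = (KᵀK)⁻¹·Kᵀ·(x' − x̄) = [-5]
z = y + H·x̄ = [-5] + [2] = [-3]

z = [-3]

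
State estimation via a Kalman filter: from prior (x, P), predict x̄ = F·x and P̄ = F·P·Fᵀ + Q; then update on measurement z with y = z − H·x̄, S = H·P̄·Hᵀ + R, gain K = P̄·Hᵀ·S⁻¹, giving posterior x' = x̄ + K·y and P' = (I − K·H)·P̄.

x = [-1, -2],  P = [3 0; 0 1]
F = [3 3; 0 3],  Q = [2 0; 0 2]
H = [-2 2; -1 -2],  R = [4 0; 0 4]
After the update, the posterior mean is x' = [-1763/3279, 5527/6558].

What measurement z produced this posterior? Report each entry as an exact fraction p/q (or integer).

x̄ = F·x = [-9, -6]
P̄ = F·P·Fᵀ + Q = [38 9; 9 11]
S = H·P̄·Hᵀ + R = [128 50; 50 122]
K = P̄·Hᵀ·S⁻¹ = [-1069/3279 -1067/3279; 1019/6558 -1042/3279]
x' − x̄ = [27748/3279, 44875/6558] = K·y
y = (KᵀK)⁻¹·Kᵀ·(x' − x̄) = [-3, -23]
z = y + H·x̄ = [-3, -23] + [6, 21] = [3, -2]

z = [3, -2]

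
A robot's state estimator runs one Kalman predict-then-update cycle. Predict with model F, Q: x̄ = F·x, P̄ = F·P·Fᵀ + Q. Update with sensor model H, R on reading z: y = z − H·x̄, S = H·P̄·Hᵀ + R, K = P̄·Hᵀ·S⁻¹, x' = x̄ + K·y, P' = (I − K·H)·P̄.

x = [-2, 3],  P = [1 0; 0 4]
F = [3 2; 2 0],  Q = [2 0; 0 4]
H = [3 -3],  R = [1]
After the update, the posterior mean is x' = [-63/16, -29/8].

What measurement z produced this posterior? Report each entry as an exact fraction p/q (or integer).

z = [-1]

x̄ = F·x = [0, -4]
P̄ = F·P·Fᵀ + Q = [27 6; 6 8]
S = H·P̄·Hᵀ + R = [208]
K = P̄·Hᵀ·S⁻¹ = [63/208; -3/104]
x' − x̄ = [-63/16, 3/8] = K·y
y = (KᵀK)⁻¹·Kᵀ·(x' − x̄) = [-13]
z = y + H·x̄ = [-13] + [12] = [-1]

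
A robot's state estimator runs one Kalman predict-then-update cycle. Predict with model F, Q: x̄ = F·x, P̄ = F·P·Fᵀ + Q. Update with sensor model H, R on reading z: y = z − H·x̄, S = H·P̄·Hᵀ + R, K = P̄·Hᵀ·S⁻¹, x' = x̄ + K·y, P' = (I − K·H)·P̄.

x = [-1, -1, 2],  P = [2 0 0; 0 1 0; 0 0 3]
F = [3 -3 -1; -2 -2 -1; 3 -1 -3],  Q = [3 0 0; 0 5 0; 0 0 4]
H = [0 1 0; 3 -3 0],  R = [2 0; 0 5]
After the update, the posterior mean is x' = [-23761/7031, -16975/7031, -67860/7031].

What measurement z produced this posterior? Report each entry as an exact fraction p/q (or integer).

x̄ = F·x = [-2, 2, -8]
P̄ = F·P·Fᵀ + Q = [33 -3 30; -3 20 -1; 30 -1 50]
S = H·P̄·Hᵀ + R = [22 -69; -69 536]
K = P̄·Hᵀ·S⁻¹ = [5844/7031 2169/7031; 5959/7031 -138/7031; 5881/7031 1977/7031]
x' − x̄ = [-9699/7031, -31037/7031, -11612/7031] = K·y
y = (KᵀK)⁻¹·Kᵀ·(x' − x̄) = [-5, 9]
z = y + H·x̄ = [-5, 9] + [2, -12] = [-3, -3]

z = [-3, -3]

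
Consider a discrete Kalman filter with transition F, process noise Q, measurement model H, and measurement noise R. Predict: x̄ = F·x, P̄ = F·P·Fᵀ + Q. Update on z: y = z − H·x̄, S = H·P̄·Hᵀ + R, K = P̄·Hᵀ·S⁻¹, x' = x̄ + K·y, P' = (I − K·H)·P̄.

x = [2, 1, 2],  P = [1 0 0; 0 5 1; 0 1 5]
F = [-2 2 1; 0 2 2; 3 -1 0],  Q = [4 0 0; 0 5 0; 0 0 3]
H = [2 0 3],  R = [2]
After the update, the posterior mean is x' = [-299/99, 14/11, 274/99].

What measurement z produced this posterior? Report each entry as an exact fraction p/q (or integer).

x̄ = F·x = [0, 6, 5]
P̄ = F·P·Fᵀ + Q = [37 36 -17; 36 53 -12; -17 -12 17]
S = H·P̄·Hᵀ + R = [99]
K = P̄·Hᵀ·S⁻¹ = [23/99; 4/11; 17/99]
x' − x̄ = [-299/99, -52/11, -221/99] = K·y
y = (KᵀK)⁻¹·Kᵀ·(x' − x̄) = [-13]
z = y + H·x̄ = [-13] + [15] = [2]

z = [2]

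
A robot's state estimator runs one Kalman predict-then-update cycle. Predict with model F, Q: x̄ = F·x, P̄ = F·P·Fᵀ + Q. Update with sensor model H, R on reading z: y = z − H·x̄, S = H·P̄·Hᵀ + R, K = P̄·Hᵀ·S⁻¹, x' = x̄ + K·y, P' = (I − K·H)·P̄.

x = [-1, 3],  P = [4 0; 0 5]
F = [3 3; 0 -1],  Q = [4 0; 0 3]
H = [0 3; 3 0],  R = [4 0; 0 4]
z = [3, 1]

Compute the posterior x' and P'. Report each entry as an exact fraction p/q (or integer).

x' = [12969/40219, 30975/40219]
P' = [17740/40219 -240/40219; -240/40219 16508/40219]

x̄ = F·x = [6, -3]
P̄ = F·P·Fᵀ + Q = [85 -15; -15 8]
y = z − H·x̄ = [12, -17]
S = H·P̄·Hᵀ + R = [76 -135; -135 769]
K = P̄·Hᵀ·S⁻¹ = [-180/40219 13305/40219; 12381/40219 -180/40219]
x' = x̄ + K·y = [12969/40219, 30975/40219]
P' = (I − K·H)·P̄ = [17740/40219 -240/40219; -240/40219 16508/40219]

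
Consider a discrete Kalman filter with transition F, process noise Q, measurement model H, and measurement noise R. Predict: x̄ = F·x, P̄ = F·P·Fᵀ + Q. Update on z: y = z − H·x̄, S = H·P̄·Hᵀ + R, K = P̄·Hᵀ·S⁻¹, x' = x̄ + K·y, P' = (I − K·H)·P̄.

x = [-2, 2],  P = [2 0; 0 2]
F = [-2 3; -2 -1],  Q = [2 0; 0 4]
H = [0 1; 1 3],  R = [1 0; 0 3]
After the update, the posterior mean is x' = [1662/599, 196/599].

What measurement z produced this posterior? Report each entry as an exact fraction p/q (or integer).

x̄ = F·x = [10, 2]
P̄ = F·P·Fᵀ + Q = [28 2; 2 14]
S = H·P̄·Hᵀ + R = [15 44; 44 169]
K = P̄·Hᵀ·S⁻¹ = [-1158/599 422/599; 430/599 44/599]
x' − x̄ = [-4328/599, -1002/599] = K·y
y = (KᵀK)⁻¹·Kᵀ·(x' − x̄) = [-1, -13]
z = y + H·x̄ = [-1, -13] + [2, 16] = [1, 3]

z = [1, 3]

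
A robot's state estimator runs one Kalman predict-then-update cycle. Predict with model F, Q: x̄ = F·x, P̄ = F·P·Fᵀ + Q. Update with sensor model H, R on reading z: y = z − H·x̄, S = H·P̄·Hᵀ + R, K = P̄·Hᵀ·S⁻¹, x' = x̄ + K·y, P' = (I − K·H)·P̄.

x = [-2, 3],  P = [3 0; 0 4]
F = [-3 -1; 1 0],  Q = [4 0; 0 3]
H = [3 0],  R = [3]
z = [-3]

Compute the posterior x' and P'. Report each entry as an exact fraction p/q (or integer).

x' = [-51/53, -52/53]
P' = [35/106 -9/106; -9/106 393/106]

x̄ = F·x = [3, -2]
P̄ = F·P·Fᵀ + Q = [35 -9; -9 6]
y = z − H·x̄ = [-12]
S = H·P̄·Hᵀ + R = [318]
K = P̄·Hᵀ·S⁻¹ = [35/106; -9/106]
x' = x̄ + K·y = [-51/53, -52/53]
P' = (I − K·H)·P̄ = [35/106 -9/106; -9/106 393/106]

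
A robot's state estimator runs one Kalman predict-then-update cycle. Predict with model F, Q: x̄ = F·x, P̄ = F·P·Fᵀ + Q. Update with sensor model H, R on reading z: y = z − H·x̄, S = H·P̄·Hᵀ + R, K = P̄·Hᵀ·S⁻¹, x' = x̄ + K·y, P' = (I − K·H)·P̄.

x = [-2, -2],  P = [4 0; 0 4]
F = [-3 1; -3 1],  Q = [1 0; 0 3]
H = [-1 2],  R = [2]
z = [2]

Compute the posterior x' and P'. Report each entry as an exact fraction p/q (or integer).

x' = [142/55, 128/55]
P' = [734/55 406/55; 406/55 249/55]

x̄ = F·x = [4, 4]
P̄ = F·P·Fᵀ + Q = [41 40; 40 43]
y = z − H·x̄ = [-2]
S = H·P̄·Hᵀ + R = [55]
K = P̄·Hᵀ·S⁻¹ = [39/55; 46/55]
x' = x̄ + K·y = [142/55, 128/55]
P' = (I − K·H)·P̄ = [734/55 406/55; 406/55 249/55]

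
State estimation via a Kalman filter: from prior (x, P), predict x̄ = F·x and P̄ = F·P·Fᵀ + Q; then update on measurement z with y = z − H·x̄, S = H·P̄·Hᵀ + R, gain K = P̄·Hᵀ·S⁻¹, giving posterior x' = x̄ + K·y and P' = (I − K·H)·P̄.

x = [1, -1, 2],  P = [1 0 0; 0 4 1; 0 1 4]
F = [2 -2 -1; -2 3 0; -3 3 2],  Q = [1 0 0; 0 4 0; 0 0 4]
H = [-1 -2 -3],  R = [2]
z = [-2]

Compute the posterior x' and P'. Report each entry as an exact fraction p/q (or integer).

x' = [-262/541, -1097/541, 1174/541]
P' = [1577/541 113/541 -657/541; 113/541 7207/1082 -2373/541; -657/541 -2373/541 1895/541]

x̄ = F·x = [2, -5, -2]
P̄ = F·P·Fᵀ + Q = [29 -31 -45; -31 44 48; -45 48 77]
y = z − H·x̄ = [-16]
S = H·P̄·Hᵀ + R = [1082]
K = P̄·Hᵀ·S⁻¹ = [84/541; -201/1082; -141/541]
x' = x̄ + K·y = [-262/541, -1097/541, 1174/541]
P' = (I − K·H)·P̄ = [1577/541 113/541 -657/541; 113/541 7207/1082 -2373/541; -657/541 -2373/541 1895/541]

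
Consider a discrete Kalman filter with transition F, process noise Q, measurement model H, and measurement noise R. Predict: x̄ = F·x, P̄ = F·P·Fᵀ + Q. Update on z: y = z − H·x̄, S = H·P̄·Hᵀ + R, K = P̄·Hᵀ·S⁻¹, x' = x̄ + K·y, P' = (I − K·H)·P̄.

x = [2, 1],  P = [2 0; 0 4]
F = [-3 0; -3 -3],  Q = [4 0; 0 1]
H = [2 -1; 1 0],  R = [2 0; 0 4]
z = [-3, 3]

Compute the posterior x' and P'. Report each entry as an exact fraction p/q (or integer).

x̄ = F·x = [-6, -9]
P̄ = F·P·Fᵀ + Q = [22 18; 18 55]
y = z − H·x̄ = [0, 9]
S = H·P̄·Hᵀ + R = [73 26; 26 26]
K = P̄·Hᵀ·S⁻¹ = [4/47 465/611; -37/47 904/611]
x' = x̄ + K·y = [519/611, 2637/611]
P' = (I − K·H)·P̄ = [1860/611 3616/611; 3616/611 8194/611]

x' = [519/611, 2637/611]
P' = [1860/611 3616/611; 3616/611 8194/611]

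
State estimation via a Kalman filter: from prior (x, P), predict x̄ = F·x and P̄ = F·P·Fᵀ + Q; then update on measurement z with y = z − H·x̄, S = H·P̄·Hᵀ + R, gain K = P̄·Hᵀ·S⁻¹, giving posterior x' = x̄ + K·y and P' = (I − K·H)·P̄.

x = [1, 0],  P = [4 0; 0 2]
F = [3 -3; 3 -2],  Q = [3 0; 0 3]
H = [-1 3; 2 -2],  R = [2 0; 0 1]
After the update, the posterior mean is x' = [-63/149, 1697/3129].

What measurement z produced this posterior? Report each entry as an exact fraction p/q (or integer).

z = [2, -2]

x̄ = F·x = [3, 3]
P̄ = F·P·Fᵀ + Q = [57 48; 48 47]
S = H·P̄·Hᵀ + R = [194 -12; -12 33]
K = P̄·Hᵀ·S⁻¹ = [147/298 108/149; 1031/2086 752/3129]
x' − x̄ = [-510/149, -7690/3129] = K·y
y = (KᵀK)⁻¹·Kᵀ·(x' − x̄) = [-4, -2]
z = y + H·x̄ = [-4, -2] + [6, 0] = [2, -2]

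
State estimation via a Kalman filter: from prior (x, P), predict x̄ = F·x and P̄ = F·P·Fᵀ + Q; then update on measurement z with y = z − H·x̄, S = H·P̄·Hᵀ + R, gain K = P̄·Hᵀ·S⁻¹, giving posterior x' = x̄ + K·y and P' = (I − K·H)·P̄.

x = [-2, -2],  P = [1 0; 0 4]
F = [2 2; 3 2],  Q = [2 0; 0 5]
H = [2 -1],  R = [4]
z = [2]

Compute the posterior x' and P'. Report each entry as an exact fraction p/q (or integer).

x' = [-48/17, -114/17]
P' = [132/17 220/17; 220/17 412/17]

x̄ = F·x = [-8, -10]
P̄ = F·P·Fᵀ + Q = [22 22; 22 30]
y = z − H·x̄ = [8]
S = H·P̄·Hᵀ + R = [34]
K = P̄·Hᵀ·S⁻¹ = [11/17; 7/17]
x' = x̄ + K·y = [-48/17, -114/17]
P' = (I − K·H)·P̄ = [132/17 220/17; 220/17 412/17]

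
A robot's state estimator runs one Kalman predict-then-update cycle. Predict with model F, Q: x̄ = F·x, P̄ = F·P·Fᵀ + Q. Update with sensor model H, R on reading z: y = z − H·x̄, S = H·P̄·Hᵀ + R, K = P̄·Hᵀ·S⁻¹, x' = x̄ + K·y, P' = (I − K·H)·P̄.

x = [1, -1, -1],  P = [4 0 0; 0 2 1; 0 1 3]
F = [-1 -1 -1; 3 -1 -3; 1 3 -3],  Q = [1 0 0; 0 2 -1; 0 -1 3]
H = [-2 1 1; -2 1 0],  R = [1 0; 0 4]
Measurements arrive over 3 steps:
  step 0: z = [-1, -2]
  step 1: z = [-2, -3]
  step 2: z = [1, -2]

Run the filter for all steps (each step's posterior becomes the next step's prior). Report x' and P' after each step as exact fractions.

step 0: x' = [3132/1277, 4298/1277, 633/1277], P' = [29668/3831 54592/3831 5135/3831; 54592/3831 111820/3831 -1306/3831; 5135/3831 -1306/3831 14746/3831]
step 1: x' = [238098245/110229649, 241455935/110229649, 4688089/110229649], P' = [466713309/110229649 656304714/110229649 288548488/110229649; 656304714/110229649 1110652536/110229649 235657216/110229649; 288548488/110229649 235657216/110229649 439418495/110229649]
step 2: x' = [3162385189757/1030559631567, 1690458415824/343519877189, 2219195311792/1030559631567], P' = [4457168783959/1030559631567 2097412630874/343519877189 2724725306024/1030559631567; 2097412630874/343519877189 3540326742984/343519877189 760821253632/343519877189; 2724725306024/1030559631567 760821253632/343519877189 4066303091497/1030559631567]

step 0: x̄ = F·x = [1, 7, 1]
step 0: P̄ = F·P·Fᵀ + Q = [12 3 -1; 3 73 26; -1 26 34]
step 0: y = z − H·x̄ = [-7, -7]
step 0: S = H·P̄·Hᵀ + R = [200 137; 137 113]
step 0: K = P̄·Hᵀ·S⁻¹ = [391/3831 -1186/3831; 1330/3831 659/3831; 3170/3831 -2894/3831]
step 0: x' = x̄ + K·y = [3132/1277, 4298/1277, 633/1277]
step 0: P' = (I − K·H)·P̄ = [29668/3831 54592/3831 5135/3831; 54592/3831 111820/3831 -1306/3831; 5135/3831 -1306/3831 14746/3831]
step 1: x̄ = F·x = [-8063/1277, 3199/1277, 14127/1277]
step 1: P̄ = F·P·Fᵀ + Q = [276907/3831 -47354/3831 -528988/3831; -47354/3831 91390/3831 265379/3831; -528988/3831 265379/3831 1500505/3831]
step 1: y = z − H·x̄ = [-36006/1277, -23156/1277]
step 1: S = H·P̄·Hᵀ + R = [5539480/3831 2711789/3831; 2711789/3831 1403758/3831]
step 1: K = P̄·Hᵀ·S⁻¹ = [672152/6484097 -69280476/110229649; 1982372/6484097 -50489223/110229649; 5763455/6484097 -85359940/110229649]
step 1: x' = x̄ + K·y = [238098245/110229649, 241455935/110229649, 4688089/110229649]
step 1: P' = (I − K·H)·P̄ = [466713309/110229649 656304714/110229649 288548488/110229649; 656304714/110229649 1110652536/110229649 235657216/110229649; 288548488/110229649 235657216/110229649 439418495/110229649]
step 2: x̄ = F·x = [-484242269/110229649, 458774533/110229649, 948401783/110229649]
step 2: P̄ = F·P·Fᵀ + Q = [4488034825/110229649 658787530/110229649 -4528537312/110229649; 658787530/110229649 1768540298/110229649 2286631685/110229649; -4528537312/110229649 2286631685/110229649 12712749003/110229649]
step 2: y = z − H·x̄ = [-2265431205/110229649, -1647718369/110229649]
step 2: S = H·P̄·Hᵀ + R = [52595920748/110229649 28429235787/110229649; 28429235787/110229649 17526448074/110229649]
step 2: K = P̄·Hᵀ·S⁻¹ = [34208543576/343519877189 -655524918824/1030559631567; 106322734868/343519877189 -163624629691/343519877189; 299772080115/343519877189 -791746712788/1030559631567]
step 2: x' = x̄ + K·y = [3162385189757/1030559631567, 1690458415824/343519877189, 2219195311792/1030559631567]
step 2: P' = (I − K·H)·P̄ = [4457168783959/1030559631567 2097412630874/343519877189 2724725306024/1030559631567; 2097412630874/343519877189 3540326742984/343519877189 760821253632/343519877189; 2724725306024/1030559631567 760821253632/343519877189 4066303091497/1030559631567]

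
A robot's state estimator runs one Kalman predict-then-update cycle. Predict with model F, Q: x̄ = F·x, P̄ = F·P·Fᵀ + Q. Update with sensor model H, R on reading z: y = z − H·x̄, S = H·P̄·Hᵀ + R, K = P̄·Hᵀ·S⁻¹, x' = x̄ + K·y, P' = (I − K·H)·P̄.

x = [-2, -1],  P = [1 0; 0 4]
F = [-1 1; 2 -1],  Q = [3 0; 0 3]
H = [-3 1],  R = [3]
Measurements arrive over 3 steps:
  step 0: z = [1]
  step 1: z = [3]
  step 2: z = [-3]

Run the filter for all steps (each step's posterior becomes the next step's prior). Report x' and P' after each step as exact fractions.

step 0: x' = [-44/61, -163/122], P' = [38/61 69/61; 69/61 501/122]
step 1: x' = [-8005/8422, 789/8422], P' = [4917/8422 8031/8422; 8031/8422 28101/8422]
step 2: x' = [9397/19601, -293423/176409], P' = [11445/19601 18723/19601; 18723/19601 195986/58803]

step 0: x̄ = F·x = [1, -3]
step 0: P̄ = F·P·Fᵀ + Q = [8 -6; -6 11]
step 0: y = z − H·x̄ = [7]
step 0: S = H·P̄·Hᵀ + R = [122]
step 0: K = P̄·Hᵀ·S⁻¹ = [-15/61; 29/122]
step 0: x' = x̄ + K·y = [-44/61, -163/122]
step 0: P' = (I − K·H)·P̄ = [38/61 69/61; 69/61 501/122]
step 1: x̄ = F·x = [-75/122, -13/122]
step 1: P̄ = F·P·Fᵀ + Q = [667/122 -239/122; -239/122 619/122]
step 1: y = z − H·x̄ = [77/61]
step 1: S = H·P̄·Hᵀ + R = [4211/61]
step 1: K = P̄·Hᵀ·S⁻¹ = [-1120/4211; 668/4211]
step 1: x' = x̄ + K·y = [-8005/8422, 789/8422]
step 1: P' = (I − K·H)·P̄ = [4917/8422 8031/8422; 8031/8422 28101/8422]
step 2: x̄ = F·x = [4397/4211, -16799/8422]
step 2: P̄ = F·P·Fᵀ + Q = [21111/4211 -6921/4211; -6921/4211 40911/8422]
step 2: y = z − H·x̄ = [17915/8422]
step 2: S = H·P̄·Hᵀ + R = [529227/8422]
step 2: K = P̄·Hᵀ·S⁻¹ = [-5204/19601; 27479/176409]
step 2: x' = x̄ + K·y = [9397/19601, -293423/176409]
step 2: P' = (I − K·H)·P̄ = [11445/19601 18723/19601; 18723/19601 195986/58803]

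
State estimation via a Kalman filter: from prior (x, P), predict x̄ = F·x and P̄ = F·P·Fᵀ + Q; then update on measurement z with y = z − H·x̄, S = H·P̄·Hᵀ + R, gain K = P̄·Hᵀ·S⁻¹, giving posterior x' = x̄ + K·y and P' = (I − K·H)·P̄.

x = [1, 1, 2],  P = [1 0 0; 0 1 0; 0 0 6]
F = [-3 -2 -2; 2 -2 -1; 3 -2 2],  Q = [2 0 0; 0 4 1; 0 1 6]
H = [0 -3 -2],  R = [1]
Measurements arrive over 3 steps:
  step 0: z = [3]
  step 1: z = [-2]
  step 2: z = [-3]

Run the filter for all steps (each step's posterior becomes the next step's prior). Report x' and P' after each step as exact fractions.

step 0: x' = [-2711/323, -1010/323, 1034/323], P' = [11813/323 4686/323 -7043/323; 4686/323 3110/323 -4639/323; -7043/323 -4639/323 7000/323]
step 1: x' = [4534101/841759, 66716/841759, 730663/841759], P' = [31963568/841759 -17768293/841759 26531293/841759; -17768293/841759 14673008/841759 -21924328/841759; 26531293/841759 -21924328/841759 32969075/841759]
step 2: x' = [-37790842296/5752049993, 13464363068/5752049993, -11555482753/5752049993], P' = [154690294933/11504099986 -52927835193/11504099986 39160686642/5752049993; -52927835193/11504099986 75790692571/11504099986 -56497894758/5752049993; 39160686642/5752049993 -56497894758/5752049993 85667062410/5752049993]

step 0: x̄ = F·x = [-9, -2, 5]
step 0: P̄ = F·P·Fᵀ + Q = [39 10 -29; 10 18 -1; -29 -1 43]
step 0: y = z − H·x̄ = [7]
step 0: S = H·P̄·Hᵀ + R = [323]
step 0: K = P̄·Hᵀ·S⁻¹ = [28/323; -52/323; -83/323]
step 0: x' = x̄ + K·y = [-2711/323, -1010/323, 1034/323]
step 0: P' = (I − K·H)·P̄ = [11813/323 4686/323 -7043/323; 4686/323 3110/323 -4639/323; -7043/323 -4639/323 7000/323]
step 1: x̄ = F·x = [8085/323, -4436/323, -4045/323]
step 1: P̄ = F·P·Fᵀ + Q = [82007/323 -55857/323 -37361/323; -55857/323 40112/323 25016/323; -37361/323 25016/323 45059/323]
step 1: y = z − H·x̄ = [-22044/323]
step 1: S = H·P̄·Hᵀ + R = [841759/323]
step 1: K = P̄·Hᵀ·S⁻¹ = [242293/841759; -170368/841759; -165166/841759]
step 1: x' = x̄ + K·y = [4534101/841759, 66716/841759, 730663/841759]
step 1: P' = (I − K·H)·P̄ = [31963568/841759 -17768293/841759 26531293/841759; -17768293/841759 14673008/841759 -21924328/841759; 26531293/841759 -21924328/841759 32969075/841759]
step 2: x̄ = F·x = [-15197061/841759, 8204107/841759, 14930197/841759]
step 2: P̄ = F·P·Fᵀ + Q = [409685338/841759 -260765073/841759 -679231896/841759; -260765073/841759 171206275/841759 433439928/841759; -679231896/841759 433439928/841759 1190280654/841759]
step 2: y = z − H·x̄ = [51947438/841759]
step 2: S = H·P̄·Hᵀ + R = [11504099986/841759]
step 2: K = P̄·Hᵀ·S⁻¹ = [2140759011/11504099986; -1380498681/11504099986; -1840440546/5752049993]
step 2: x' = x̄ + K·y = [-37790842296/5752049993, 13464363068/5752049993, -11555482753/5752049993]
step 2: P' = (I − K·H)·P̄ = [154690294933/11504099986 -52927835193/11504099986 39160686642/5752049993; -52927835193/11504099986 75790692571/11504099986 -56497894758/5752049993; 39160686642/5752049993 -56497894758/5752049993 85667062410/5752049993]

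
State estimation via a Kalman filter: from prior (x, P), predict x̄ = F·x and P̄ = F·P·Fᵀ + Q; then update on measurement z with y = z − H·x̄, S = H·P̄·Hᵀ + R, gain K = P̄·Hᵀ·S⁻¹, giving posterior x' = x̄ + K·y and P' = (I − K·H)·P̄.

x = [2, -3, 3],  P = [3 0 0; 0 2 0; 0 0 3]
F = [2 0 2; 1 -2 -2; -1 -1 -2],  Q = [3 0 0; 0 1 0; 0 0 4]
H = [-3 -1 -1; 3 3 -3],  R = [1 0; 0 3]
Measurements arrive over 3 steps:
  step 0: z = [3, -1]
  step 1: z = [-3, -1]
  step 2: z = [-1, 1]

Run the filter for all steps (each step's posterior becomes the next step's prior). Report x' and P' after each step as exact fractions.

step 0: x̄ = F·x = [10, 2, -5]
step 0: P̄ = F·P·Fᵀ + Q = [27 -6 -18; -6 24 13; -18 13 21]
step 0: y = z − H·x̄ = [30, -52]
step 0: S = H·P̄·Hᵀ + R = [171 -288; -288 633]
step 0: K = P̄·Hᵀ·S⁻¹ = [-265/2811 133/937; -2569/8433 -323/2811; -3268/8433 -842/2811]
step 0: x' = x̄ + K·y = [-196/937, -3272/2811, -2951/2811]
step 0: P' = (I − K·H)·P̄ = [4703/937 -27886/2811 -14176/2811; -27886/2811 168116/8433 85427/8433; -14176/2811 85427/8433 45425/8433]
step 1: x̄ = F·x = [-7078/2811, 11858/2811, 3254/937]
step 1: P̄ = F·P·Fᵀ + Q = [36083/8433 -19066/8433 -1636/937; -19066/8433 2093084/8433 100501/937; -1636/937 100501/937 47795/937]
step 1: y = z − H·x̄ = [-8047/2811, 4045/937]
step 1: S = H·P̄·Hᵀ + R = [4462697/8433 -1724362/2811; -1724362/2811 744431/937]
step 1: K = P̄·Hᵀ·S⁻¹ = [-247817/124064633 1571943/124064633; -61282217/124064633 17651951/124064633; -59805672/124064633 -20643418/124064633]
step 1: x' = x̄ + K·y = [-304894970/124064633, 774992118/124064633, 512937500/124064633]
step 1: P' = (I − K·H)·P̄ = [510907959/124064633 -1020906038/124064633 -511570022/124064633; -1020906038/124064633 2081279160/124064633 1042721171/124064633; -511570022/124064633 1042721171/124064633 551794567/124064633]
step 2: x̄ = F·x = [416085060/124064633, -261886746/11278603, -135997468/11278603]
step 2: P̄ = F·P·Fᵀ + Q = [530443827/124064633 -22680258/11278603 -18473120/11278603; -22680258/11278603 2330812828/11278603 1008568147/11278603; -18473120/11278603 1008568147/11278603 488946949/11278603]
step 2: y = z − H·x̄ = [-3252535807/124064633, 3030155627/124064633]
step 2: S = H·P̄·Hᵀ + R = [55387792909/124064633 -63781000314/124064633; -63781000314/124064633 83772899835/124064633]
step 2: K = P̄·Hᵀ·S⁻¹ = [-7377589073/1536779694481 21028473879/1536779694481; -750302685841/1536779694481 215471869223/1536779694481; -736419941476/1536779694481 -257296957422/1536779694481]
step 2: x' = x̄ + K·y = [5861029649488/1536779694481, -10750726355666/1536779694481, -5508396702050/1536779694481]
step 2: P' = (I − K·H)·P̄ = [6256666876375/1536779694481 -12499130721274/1536779694481 -6263492318778/1536779694481; -12499130721274/1536779694481 25481148720080/1536779694481 12766546129583/1536779694481; -6263492318778/1536779694481 12766546129583/1536779694481 6760350768227/1536779694481]

step 0: x' = [-196/937, -3272/2811, -2951/2811], P' = [4703/937 -27886/2811 -14176/2811; -27886/2811 168116/8433 85427/8433; -14176/2811 85427/8433 45425/8433]
step 1: x' = [-304894970/124064633, 774992118/124064633, 512937500/124064633], P' = [510907959/124064633 -1020906038/124064633 -511570022/124064633; -1020906038/124064633 2081279160/124064633 1042721171/124064633; -511570022/124064633 1042721171/124064633 551794567/124064633]
step 2: x' = [5861029649488/1536779694481, -10750726355666/1536779694481, -5508396702050/1536779694481], P' = [6256666876375/1536779694481 -12499130721274/1536779694481 -6263492318778/1536779694481; -12499130721274/1536779694481 25481148720080/1536779694481 12766546129583/1536779694481; -6263492318778/1536779694481 12766546129583/1536779694481 6760350768227/1536779694481]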